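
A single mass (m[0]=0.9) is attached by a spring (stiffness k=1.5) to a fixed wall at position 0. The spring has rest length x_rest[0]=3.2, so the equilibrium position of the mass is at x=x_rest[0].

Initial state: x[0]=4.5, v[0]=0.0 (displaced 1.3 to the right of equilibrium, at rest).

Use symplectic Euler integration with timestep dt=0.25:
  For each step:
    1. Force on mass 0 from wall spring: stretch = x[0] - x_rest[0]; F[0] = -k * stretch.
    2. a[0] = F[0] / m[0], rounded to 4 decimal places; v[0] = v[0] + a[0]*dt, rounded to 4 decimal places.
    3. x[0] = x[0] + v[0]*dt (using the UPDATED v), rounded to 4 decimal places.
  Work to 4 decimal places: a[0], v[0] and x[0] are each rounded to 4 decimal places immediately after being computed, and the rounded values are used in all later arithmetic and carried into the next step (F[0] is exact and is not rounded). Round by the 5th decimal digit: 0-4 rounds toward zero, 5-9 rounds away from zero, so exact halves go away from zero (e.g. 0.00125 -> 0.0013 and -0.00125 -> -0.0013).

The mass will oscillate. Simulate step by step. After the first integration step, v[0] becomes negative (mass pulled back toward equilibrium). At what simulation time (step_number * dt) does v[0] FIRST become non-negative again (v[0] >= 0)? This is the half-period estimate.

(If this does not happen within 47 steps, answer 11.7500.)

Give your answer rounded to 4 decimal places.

Answer: 2.5000

Derivation:
Step 0: x=[4.5000] v=[0.0000]
Step 1: x=[4.3646] v=[-0.5417]
Step 2: x=[4.1079] v=[-1.0270]
Step 3: x=[3.7566] v=[-1.4053]
Step 4: x=[3.3473] v=[-1.6372]
Step 5: x=[2.9227] v=[-1.6986]
Step 6: x=[2.5269] v=[-1.5831]
Step 7: x=[2.2012] v=[-1.3027]
Step 8: x=[1.9796] v=[-0.8865]
Step 9: x=[1.8851] v=[-0.3780]
Step 10: x=[1.9276] v=[0.1699]
First v>=0 after going negative at step 10, time=2.5000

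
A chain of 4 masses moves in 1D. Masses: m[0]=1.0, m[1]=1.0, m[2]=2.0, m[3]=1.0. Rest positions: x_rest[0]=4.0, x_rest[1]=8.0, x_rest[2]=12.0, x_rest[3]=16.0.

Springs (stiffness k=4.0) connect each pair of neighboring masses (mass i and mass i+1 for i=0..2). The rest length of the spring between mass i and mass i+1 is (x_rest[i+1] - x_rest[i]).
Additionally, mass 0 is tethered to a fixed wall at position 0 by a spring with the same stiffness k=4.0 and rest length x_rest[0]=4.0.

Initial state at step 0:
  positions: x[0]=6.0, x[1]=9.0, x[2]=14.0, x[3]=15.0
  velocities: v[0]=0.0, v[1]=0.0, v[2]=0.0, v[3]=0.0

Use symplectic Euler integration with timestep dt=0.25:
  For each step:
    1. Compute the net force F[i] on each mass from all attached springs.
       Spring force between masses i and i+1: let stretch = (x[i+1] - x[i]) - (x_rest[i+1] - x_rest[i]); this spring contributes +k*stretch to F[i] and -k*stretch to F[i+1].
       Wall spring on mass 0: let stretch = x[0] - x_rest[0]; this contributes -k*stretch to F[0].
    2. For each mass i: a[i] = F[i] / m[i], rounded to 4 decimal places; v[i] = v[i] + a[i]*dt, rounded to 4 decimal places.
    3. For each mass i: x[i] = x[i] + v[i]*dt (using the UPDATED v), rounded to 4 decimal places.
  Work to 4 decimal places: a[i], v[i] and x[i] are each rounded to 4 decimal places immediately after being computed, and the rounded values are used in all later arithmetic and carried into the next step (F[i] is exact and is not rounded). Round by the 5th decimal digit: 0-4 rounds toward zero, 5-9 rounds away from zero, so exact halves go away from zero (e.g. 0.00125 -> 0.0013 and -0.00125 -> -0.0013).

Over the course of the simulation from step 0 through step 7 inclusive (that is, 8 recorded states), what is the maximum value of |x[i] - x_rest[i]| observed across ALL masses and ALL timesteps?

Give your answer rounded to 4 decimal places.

Answer: 2.7818

Derivation:
Step 0: x=[6.0000 9.0000 14.0000 15.0000] v=[0.0000 0.0000 0.0000 0.0000]
Step 1: x=[5.2500 9.5000 13.5000 15.7500] v=[-3.0000 2.0000 -2.0000 3.0000]
Step 2: x=[4.2500 9.9375 12.7813 16.9375] v=[-4.0000 1.7500 -2.8750 4.7500]
Step 3: x=[3.6094 9.6641 12.2266 18.0860] v=[-2.5625 -1.0937 -2.2188 4.5938]
Step 4: x=[3.5801 8.5176 12.0840 18.7696] v=[-0.1172 -4.5859 -0.5704 2.7344]
Step 5: x=[3.8902 7.0284 12.3313 18.7818] v=[1.2402 -5.9570 0.9892 0.0488]
Step 6: x=[4.0123 6.0803 12.7221 18.1814] v=[0.4882 -3.7923 1.5630 -2.4017]
Step 7: x=[3.6483 6.2757 12.9651 17.2162] v=[-1.4561 0.7815 0.9718 -3.8610]
Max displacement = 2.7818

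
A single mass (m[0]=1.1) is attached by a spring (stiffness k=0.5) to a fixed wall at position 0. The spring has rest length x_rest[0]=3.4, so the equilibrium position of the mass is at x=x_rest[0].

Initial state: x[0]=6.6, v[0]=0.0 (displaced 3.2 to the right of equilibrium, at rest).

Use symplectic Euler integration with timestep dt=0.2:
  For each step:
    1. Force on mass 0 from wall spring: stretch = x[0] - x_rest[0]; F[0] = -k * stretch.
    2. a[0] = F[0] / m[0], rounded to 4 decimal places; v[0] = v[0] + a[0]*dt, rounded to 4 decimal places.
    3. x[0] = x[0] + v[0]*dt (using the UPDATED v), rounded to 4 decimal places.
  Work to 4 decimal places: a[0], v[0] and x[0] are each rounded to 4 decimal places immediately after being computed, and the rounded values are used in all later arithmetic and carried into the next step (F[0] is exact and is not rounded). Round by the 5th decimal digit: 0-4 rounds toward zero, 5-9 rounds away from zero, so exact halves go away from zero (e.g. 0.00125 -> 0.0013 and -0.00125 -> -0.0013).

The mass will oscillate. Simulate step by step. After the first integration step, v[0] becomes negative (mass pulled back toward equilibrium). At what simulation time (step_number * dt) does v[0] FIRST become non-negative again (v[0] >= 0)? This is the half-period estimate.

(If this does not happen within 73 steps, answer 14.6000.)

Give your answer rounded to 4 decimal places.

Step 0: x=[6.6000] v=[0.0000]
Step 1: x=[6.5418] v=[-0.2909]
Step 2: x=[6.4265] v=[-0.5765]
Step 3: x=[6.2562] v=[-0.8516]
Step 4: x=[6.0339] v=[-1.1113]
Step 5: x=[5.7638] v=[-1.3507]
Step 6: x=[5.4507] v=[-1.5656]
Step 7: x=[5.1003] v=[-1.7520]
Step 8: x=[4.7190] v=[-1.9066]
Step 9: x=[4.3137] v=[-2.0265]
Step 10: x=[3.8918] v=[-2.1096]
Step 11: x=[3.4609] v=[-2.1543]
Step 12: x=[3.0289] v=[-2.1598]
Step 13: x=[2.6037] v=[-2.1261]
Step 14: x=[2.1930] v=[-2.0537]
Step 15: x=[1.8042] v=[-1.9440]
Step 16: x=[1.4444] v=[-1.7989]
Step 17: x=[1.1202] v=[-1.6211]
Step 18: x=[0.8374] v=[-1.4138]
Step 19: x=[0.6012] v=[-1.1808]
Step 20: x=[0.4159] v=[-0.9264]
Step 21: x=[0.2849] v=[-0.6551]
Step 22: x=[0.2105] v=[-0.3719]
Step 23: x=[0.1941] v=[-0.0819]
Step 24: x=[0.2360] v=[0.2095]
First v>=0 after going negative at step 24, time=4.8000

Answer: 4.8000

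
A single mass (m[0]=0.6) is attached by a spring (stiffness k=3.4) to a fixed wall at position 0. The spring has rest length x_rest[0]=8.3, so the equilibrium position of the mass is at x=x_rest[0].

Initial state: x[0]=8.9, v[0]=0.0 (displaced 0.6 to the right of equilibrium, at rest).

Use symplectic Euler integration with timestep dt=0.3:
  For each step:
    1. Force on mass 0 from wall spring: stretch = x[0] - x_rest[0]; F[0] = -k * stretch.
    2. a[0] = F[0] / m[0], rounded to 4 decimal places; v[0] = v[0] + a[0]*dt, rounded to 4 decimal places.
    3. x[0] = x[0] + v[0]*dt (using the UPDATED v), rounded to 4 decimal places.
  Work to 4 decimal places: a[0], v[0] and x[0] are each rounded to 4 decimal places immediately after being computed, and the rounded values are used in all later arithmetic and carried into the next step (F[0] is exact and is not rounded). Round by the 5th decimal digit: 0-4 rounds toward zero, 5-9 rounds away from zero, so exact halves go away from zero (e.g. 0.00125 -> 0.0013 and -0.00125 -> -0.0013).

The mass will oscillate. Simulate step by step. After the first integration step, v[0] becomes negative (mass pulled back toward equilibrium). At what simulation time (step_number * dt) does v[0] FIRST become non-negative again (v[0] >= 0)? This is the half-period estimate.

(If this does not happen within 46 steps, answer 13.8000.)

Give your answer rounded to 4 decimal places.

Answer: 1.5000

Derivation:
Step 0: x=[8.9000] v=[0.0000]
Step 1: x=[8.5940] v=[-1.0200]
Step 2: x=[8.1381] v=[-1.5198]
Step 3: x=[7.7647] v=[-1.2446]
Step 4: x=[7.6643] v=[-0.3346]
Step 5: x=[7.8881] v=[0.7461]
First v>=0 after going negative at step 5, time=1.5000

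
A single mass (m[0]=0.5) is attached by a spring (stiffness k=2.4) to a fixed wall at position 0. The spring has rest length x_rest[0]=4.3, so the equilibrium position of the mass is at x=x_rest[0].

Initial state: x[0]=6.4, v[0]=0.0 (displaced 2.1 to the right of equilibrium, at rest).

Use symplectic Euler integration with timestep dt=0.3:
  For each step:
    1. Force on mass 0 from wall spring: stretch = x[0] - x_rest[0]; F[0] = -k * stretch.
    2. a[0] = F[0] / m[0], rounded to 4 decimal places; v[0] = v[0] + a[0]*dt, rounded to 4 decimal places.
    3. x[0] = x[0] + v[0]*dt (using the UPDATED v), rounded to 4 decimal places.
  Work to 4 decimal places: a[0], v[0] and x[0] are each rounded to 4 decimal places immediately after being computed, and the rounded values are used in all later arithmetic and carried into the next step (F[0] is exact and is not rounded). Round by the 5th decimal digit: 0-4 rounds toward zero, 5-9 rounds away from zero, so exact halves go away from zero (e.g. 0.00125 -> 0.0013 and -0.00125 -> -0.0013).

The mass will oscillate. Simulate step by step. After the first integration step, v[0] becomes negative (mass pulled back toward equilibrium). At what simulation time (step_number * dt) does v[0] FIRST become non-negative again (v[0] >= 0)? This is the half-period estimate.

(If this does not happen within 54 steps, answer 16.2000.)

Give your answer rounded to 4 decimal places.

Answer: 1.5000

Derivation:
Step 0: x=[6.4000] v=[0.0000]
Step 1: x=[5.4928] v=[-3.0240]
Step 2: x=[4.0703] v=[-4.7416]
Step 3: x=[2.7471] v=[-4.4108]
Step 4: x=[2.0947] v=[-2.1746]
Step 5: x=[2.3950] v=[1.0010]
First v>=0 after going negative at step 5, time=1.5000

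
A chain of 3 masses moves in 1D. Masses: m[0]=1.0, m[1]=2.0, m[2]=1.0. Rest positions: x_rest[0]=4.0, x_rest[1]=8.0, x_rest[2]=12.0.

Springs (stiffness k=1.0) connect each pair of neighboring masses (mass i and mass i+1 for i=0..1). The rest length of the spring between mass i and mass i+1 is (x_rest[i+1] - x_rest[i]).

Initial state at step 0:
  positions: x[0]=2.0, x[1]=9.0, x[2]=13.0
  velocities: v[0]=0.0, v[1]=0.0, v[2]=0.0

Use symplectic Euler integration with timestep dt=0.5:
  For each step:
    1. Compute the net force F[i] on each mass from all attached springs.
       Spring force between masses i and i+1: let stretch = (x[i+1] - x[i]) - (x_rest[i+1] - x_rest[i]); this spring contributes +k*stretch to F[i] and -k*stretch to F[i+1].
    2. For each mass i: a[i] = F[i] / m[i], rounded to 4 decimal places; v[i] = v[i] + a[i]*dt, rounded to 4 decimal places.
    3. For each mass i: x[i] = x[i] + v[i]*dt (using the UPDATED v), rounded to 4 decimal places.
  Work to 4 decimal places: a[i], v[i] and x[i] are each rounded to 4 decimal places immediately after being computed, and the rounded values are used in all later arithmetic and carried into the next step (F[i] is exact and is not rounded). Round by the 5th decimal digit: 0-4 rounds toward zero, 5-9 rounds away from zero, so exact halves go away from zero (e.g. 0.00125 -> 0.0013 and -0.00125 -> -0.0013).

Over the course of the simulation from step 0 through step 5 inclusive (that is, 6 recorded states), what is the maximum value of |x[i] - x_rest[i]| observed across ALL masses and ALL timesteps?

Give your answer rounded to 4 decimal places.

Step 0: x=[2.0000 9.0000 13.0000] v=[0.0000 0.0000 0.0000]
Step 1: x=[2.7500 8.6250 13.0000] v=[1.5000 -0.7500 0.0000]
Step 2: x=[3.9688 8.0625 12.9063] v=[2.4375 -1.1250 -0.1875]
Step 3: x=[5.2110 7.5938 12.6016] v=[2.4844 -0.9375 -0.6094]
Step 4: x=[6.0489 7.4532 12.0450] v=[1.6758 -0.2813 -1.1133]
Step 5: x=[6.2379 7.7110 11.3404] v=[0.3780 0.5156 -1.4092]
Max displacement = 2.2379

Answer: 2.2379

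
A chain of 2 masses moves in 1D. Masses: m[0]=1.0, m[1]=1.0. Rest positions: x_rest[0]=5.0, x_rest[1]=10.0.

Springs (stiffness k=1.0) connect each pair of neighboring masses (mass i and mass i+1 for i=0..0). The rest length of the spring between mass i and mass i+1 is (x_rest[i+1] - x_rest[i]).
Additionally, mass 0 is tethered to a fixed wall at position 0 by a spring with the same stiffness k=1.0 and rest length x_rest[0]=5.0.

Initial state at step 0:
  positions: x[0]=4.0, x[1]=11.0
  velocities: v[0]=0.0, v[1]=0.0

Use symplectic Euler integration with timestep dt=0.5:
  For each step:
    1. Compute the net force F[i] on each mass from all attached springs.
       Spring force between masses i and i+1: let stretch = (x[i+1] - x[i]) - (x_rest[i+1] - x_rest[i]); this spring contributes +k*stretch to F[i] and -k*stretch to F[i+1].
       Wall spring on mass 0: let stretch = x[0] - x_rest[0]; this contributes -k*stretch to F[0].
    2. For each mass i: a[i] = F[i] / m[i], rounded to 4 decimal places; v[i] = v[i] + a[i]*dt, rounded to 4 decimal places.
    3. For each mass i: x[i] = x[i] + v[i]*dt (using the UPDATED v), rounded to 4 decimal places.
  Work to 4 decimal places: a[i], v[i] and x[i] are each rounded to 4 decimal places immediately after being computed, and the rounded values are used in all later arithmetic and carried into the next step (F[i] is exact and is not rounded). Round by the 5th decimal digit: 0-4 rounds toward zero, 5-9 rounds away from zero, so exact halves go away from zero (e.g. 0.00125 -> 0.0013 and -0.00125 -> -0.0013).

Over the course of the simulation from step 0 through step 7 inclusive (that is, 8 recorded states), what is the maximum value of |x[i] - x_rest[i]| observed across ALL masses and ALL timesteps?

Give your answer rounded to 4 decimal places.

Step 0: x=[4.0000 11.0000] v=[0.0000 0.0000]
Step 1: x=[4.7500 10.5000] v=[1.5000 -1.0000]
Step 2: x=[5.7500 9.8125] v=[2.0000 -1.3750]
Step 3: x=[6.3282 9.3594] v=[1.1563 -0.9063]
Step 4: x=[6.0821 9.3985] v=[-0.4922 0.0781]
Step 5: x=[5.1446 9.8585] v=[-1.8751 0.9199]
Step 6: x=[4.0994 10.3900] v=[-2.0905 1.0630]
Step 7: x=[3.6020 10.5989] v=[-0.9949 0.4177]
Max displacement = 1.3980

Answer: 1.3980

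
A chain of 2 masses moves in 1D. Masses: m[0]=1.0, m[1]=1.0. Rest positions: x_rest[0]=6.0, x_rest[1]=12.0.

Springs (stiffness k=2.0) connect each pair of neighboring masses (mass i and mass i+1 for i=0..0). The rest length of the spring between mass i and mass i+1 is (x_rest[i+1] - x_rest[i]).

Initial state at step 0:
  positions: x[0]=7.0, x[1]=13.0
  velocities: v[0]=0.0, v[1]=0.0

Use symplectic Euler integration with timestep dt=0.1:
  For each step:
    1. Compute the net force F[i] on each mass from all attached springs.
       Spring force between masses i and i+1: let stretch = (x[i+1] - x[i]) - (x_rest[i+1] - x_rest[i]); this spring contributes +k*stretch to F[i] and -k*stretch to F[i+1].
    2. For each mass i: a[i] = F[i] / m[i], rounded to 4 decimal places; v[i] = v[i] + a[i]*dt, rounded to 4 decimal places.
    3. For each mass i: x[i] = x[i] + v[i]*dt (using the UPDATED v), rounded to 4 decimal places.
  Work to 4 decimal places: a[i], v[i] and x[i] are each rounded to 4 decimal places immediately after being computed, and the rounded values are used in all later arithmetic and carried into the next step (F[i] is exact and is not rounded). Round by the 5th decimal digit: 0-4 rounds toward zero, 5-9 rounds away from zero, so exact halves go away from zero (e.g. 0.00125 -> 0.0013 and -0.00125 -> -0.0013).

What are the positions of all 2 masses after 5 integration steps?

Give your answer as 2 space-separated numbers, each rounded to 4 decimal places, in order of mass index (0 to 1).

Step 0: x=[7.0000 13.0000] v=[0.0000 0.0000]
Step 1: x=[7.0000 13.0000] v=[0.0000 0.0000]
Step 2: x=[7.0000 13.0000] v=[0.0000 0.0000]
Step 3: x=[7.0000 13.0000] v=[0.0000 0.0000]
Step 4: x=[7.0000 13.0000] v=[0.0000 0.0000]
Step 5: x=[7.0000 13.0000] v=[0.0000 0.0000]

Answer: 7.0000 13.0000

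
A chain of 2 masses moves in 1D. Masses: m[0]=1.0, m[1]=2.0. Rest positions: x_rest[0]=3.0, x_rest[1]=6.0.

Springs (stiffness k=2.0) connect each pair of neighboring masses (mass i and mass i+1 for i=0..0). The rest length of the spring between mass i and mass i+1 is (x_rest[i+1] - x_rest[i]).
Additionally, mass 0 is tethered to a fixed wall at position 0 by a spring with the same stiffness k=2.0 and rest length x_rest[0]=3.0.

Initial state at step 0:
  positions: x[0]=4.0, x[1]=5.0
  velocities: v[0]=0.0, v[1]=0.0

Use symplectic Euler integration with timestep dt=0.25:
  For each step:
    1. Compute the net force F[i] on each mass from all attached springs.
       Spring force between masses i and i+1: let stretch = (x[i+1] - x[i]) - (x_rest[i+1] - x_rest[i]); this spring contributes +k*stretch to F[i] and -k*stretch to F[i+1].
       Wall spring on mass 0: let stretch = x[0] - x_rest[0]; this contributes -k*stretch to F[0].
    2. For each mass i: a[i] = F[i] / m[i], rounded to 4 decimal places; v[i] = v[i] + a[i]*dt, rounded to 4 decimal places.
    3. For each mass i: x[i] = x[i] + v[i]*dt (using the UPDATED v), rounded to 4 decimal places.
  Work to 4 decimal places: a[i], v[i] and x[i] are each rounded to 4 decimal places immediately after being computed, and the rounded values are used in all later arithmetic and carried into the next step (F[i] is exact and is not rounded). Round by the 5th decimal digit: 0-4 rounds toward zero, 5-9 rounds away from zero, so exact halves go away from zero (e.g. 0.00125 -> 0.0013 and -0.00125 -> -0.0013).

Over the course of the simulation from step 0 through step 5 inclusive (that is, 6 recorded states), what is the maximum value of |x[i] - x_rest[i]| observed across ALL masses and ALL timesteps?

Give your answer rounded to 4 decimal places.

Answer: 1.5941

Derivation:
Step 0: x=[4.0000 5.0000] v=[0.0000 0.0000]
Step 1: x=[3.6250 5.1250] v=[-1.5000 0.5000]
Step 2: x=[2.9844 5.3438] v=[-2.5625 0.8750]
Step 3: x=[2.2657 5.6026] v=[-2.8750 1.0352]
Step 4: x=[1.6809 5.8404] v=[-2.3394 0.9510]
Step 5: x=[1.4059 6.0057] v=[-1.1001 0.6611]
Max displacement = 1.5941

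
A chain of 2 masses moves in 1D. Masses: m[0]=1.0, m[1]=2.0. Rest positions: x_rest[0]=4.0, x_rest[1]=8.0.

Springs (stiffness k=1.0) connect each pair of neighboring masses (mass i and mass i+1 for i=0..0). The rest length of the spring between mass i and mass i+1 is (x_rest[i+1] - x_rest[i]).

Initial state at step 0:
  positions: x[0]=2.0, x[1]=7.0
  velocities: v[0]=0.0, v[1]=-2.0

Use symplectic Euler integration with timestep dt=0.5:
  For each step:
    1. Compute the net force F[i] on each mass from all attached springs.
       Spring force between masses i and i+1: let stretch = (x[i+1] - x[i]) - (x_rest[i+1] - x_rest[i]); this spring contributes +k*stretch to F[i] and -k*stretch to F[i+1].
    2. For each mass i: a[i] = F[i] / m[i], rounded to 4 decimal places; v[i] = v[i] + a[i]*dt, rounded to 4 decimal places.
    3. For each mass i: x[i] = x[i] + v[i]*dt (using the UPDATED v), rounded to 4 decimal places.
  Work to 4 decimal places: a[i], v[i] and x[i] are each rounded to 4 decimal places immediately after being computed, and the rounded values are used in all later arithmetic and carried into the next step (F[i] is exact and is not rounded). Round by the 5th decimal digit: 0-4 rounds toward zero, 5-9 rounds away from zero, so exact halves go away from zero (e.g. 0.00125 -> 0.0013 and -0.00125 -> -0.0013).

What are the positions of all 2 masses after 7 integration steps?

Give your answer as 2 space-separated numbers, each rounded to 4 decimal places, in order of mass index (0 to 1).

Step 0: x=[2.0000 7.0000] v=[0.0000 -2.0000]
Step 1: x=[2.2500 5.8750] v=[0.5000 -2.2500]
Step 2: x=[2.4063 4.7969] v=[0.3125 -2.1563]
Step 3: x=[2.1602 3.9199] v=[-0.4922 -1.7540]
Step 4: x=[1.3540 3.3230] v=[-1.6124 -1.1939]
Step 5: x=[0.0401 2.9799] v=[-2.6279 -0.6862]
Step 6: x=[-1.5389 2.7693] v=[-3.1580 -0.4212]
Step 7: x=[-3.0409 2.5202] v=[-3.0039 -0.4983]

Answer: -3.0409 2.5202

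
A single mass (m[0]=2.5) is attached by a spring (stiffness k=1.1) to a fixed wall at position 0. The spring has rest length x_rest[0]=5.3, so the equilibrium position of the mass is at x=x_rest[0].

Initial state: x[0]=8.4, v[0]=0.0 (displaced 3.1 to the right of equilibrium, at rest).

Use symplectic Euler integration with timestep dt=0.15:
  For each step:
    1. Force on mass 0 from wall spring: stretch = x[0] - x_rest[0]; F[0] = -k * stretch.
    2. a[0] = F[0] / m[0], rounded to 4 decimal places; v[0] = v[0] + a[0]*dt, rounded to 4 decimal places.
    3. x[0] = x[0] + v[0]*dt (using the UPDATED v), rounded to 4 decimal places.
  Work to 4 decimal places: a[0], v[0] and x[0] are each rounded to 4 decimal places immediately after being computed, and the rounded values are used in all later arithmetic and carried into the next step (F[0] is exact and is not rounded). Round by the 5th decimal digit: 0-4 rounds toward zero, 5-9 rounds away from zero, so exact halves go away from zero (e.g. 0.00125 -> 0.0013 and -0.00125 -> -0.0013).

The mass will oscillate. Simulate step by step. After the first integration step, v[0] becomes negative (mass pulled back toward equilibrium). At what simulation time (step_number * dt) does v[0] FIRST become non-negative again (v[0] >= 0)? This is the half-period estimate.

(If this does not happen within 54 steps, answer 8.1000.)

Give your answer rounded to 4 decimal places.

Step 0: x=[8.4000] v=[0.0000]
Step 1: x=[8.3693] v=[-0.2046]
Step 2: x=[8.3082] v=[-0.4072]
Step 3: x=[8.2173] v=[-0.6057]
Step 4: x=[8.0976] v=[-0.7982]
Step 5: x=[7.9502] v=[-0.9828]
Step 6: x=[7.7765] v=[-1.1577]
Step 7: x=[7.5783] v=[-1.3212]
Step 8: x=[7.3576] v=[-1.4716]
Step 9: x=[7.1165] v=[-1.6074]
Step 10: x=[6.8574] v=[-1.7273]
Step 11: x=[6.5829] v=[-1.8301]
Step 12: x=[6.2957] v=[-1.9148]
Step 13: x=[5.9986] v=[-1.9805]
Step 14: x=[5.6946] v=[-2.0266]
Step 15: x=[5.3867] v=[-2.0526]
Step 16: x=[5.0780] v=[-2.0583]
Step 17: x=[4.7715] v=[-2.0436]
Step 18: x=[4.4702] v=[-2.0087]
Step 19: x=[4.1771] v=[-1.9539]
Step 20: x=[3.8951] v=[-1.8798]
Step 21: x=[3.6270] v=[-1.7871]
Step 22: x=[3.3755] v=[-1.6767]
Step 23: x=[3.1430] v=[-1.5497]
Step 24: x=[2.9319] v=[-1.4073]
Step 25: x=[2.7443] v=[-1.2510]
Step 26: x=[2.5820] v=[-1.0823]
Step 27: x=[2.4466] v=[-0.9029]
Step 28: x=[2.3394] v=[-0.7146]
Step 29: x=[2.2615] v=[-0.5192]
Step 30: x=[2.2137] v=[-0.3187]
Step 31: x=[2.1965] v=[-0.1150]
Step 32: x=[2.2100] v=[0.0898]
First v>=0 after going negative at step 32, time=4.8000

Answer: 4.8000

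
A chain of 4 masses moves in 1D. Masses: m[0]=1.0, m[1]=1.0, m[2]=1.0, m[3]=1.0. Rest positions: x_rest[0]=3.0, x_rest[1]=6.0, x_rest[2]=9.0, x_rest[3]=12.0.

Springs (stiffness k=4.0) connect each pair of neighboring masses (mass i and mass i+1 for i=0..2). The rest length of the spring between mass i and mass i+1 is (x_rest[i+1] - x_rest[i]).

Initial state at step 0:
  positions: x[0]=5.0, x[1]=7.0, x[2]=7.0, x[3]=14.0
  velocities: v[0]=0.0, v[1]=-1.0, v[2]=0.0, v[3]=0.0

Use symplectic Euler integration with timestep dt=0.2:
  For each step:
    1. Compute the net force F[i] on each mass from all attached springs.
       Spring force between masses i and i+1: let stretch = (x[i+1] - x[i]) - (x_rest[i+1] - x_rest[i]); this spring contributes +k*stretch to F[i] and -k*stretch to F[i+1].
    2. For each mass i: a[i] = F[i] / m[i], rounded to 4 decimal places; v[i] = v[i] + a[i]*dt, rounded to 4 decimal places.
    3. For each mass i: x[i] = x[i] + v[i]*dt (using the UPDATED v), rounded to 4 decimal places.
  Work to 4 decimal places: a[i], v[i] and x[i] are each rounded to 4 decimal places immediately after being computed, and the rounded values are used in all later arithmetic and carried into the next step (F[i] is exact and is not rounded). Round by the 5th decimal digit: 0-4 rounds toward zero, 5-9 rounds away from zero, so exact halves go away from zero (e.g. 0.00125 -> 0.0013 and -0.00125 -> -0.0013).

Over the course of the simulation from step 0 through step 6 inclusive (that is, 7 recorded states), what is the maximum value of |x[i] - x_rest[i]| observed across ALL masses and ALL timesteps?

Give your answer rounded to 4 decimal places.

Step 0: x=[5.0000 7.0000 7.0000 14.0000] v=[0.0000 -1.0000 0.0000 0.0000]
Step 1: x=[4.8400 6.4800 8.1200 13.3600] v=[-0.8000 -2.6000 5.6000 -3.2000]
Step 2: x=[4.4624 5.9600 9.8160 12.3616] v=[-1.8880 -2.6000 8.4800 -4.9920]
Step 3: x=[3.8444 5.8173 11.3023 11.4359] v=[-3.0899 -0.7133 7.4317 -4.6285]
Step 4: x=[3.0621 6.2366 11.9324 10.9688] v=[-3.9116 2.0964 3.1506 -2.3354]
Step 5: x=[2.3077 7.0593 11.4970 11.1359] v=[-3.7720 4.1134 -2.1769 0.8355]
Step 6: x=[1.8336 7.8318 10.2938 11.8408] v=[-2.3707 3.8623 -6.0159 3.5244]
Max displacement = 2.9324

Answer: 2.9324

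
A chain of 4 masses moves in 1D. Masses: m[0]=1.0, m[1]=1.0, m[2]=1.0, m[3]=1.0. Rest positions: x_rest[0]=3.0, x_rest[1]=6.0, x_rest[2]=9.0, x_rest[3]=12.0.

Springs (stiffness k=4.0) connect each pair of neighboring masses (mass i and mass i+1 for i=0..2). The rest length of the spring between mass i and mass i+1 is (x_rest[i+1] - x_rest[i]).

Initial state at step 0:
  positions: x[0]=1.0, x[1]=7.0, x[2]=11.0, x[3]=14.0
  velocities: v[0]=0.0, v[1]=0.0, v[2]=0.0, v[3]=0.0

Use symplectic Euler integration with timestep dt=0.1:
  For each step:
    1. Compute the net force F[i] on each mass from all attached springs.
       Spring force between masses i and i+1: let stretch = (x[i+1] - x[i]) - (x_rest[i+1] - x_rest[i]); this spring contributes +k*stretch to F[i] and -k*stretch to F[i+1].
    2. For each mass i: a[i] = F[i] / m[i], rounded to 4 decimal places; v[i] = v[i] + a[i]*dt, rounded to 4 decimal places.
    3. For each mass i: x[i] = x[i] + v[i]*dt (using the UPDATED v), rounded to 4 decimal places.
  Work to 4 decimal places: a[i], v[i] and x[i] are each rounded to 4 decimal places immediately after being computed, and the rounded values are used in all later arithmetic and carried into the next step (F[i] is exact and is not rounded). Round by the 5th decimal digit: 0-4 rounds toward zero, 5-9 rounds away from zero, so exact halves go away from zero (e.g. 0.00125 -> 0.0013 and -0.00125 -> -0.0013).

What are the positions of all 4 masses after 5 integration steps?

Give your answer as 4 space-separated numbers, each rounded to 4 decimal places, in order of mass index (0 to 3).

Answer: 2.5391 6.1067 10.4084 13.9459

Derivation:
Step 0: x=[1.0000 7.0000 11.0000 14.0000] v=[0.0000 0.0000 0.0000 0.0000]
Step 1: x=[1.1200 6.9200 10.9600 14.0000] v=[1.2000 -0.8000 -0.4000 0.0000]
Step 2: x=[1.3520 6.7696 10.8800 13.9984] v=[2.3200 -1.5040 -0.8000 -0.0160]
Step 3: x=[1.6807 6.5669 10.7603 13.9921] v=[3.2870 -2.0269 -1.1968 -0.0634]
Step 4: x=[2.0849 6.3365 10.6022 13.9765] v=[4.0415 -2.3040 -1.5814 -0.1561]
Step 5: x=[2.5391 6.1067 10.4084 13.9459] v=[4.5421 -2.2984 -1.9380 -0.3058]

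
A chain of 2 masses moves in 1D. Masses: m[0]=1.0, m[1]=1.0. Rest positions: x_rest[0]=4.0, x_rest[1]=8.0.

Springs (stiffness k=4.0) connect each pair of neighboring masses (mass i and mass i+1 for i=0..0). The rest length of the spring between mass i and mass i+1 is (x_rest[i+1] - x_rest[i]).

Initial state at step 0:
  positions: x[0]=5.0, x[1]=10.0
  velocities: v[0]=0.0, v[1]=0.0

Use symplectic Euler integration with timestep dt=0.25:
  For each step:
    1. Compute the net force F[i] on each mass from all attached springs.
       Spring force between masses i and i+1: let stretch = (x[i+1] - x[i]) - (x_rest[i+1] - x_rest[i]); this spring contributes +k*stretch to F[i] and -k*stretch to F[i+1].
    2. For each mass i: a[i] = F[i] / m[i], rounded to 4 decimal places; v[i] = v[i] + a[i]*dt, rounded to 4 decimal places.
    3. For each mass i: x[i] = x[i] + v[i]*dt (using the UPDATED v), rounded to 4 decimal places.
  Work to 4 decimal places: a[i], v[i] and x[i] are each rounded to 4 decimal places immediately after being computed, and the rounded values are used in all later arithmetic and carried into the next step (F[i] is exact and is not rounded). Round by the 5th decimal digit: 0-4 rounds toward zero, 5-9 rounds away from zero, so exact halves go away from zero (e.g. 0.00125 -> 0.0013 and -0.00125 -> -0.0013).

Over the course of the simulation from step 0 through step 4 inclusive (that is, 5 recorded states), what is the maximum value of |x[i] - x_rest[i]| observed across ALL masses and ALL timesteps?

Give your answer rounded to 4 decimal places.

Answer: 2.0313

Derivation:
Step 0: x=[5.0000 10.0000] v=[0.0000 0.0000]
Step 1: x=[5.2500 9.7500] v=[1.0000 -1.0000]
Step 2: x=[5.6250 9.3750] v=[1.5000 -1.5000]
Step 3: x=[5.9375 9.0625] v=[1.2500 -1.2500]
Step 4: x=[6.0313 8.9688] v=[0.3750 -0.3750]
Max displacement = 2.0313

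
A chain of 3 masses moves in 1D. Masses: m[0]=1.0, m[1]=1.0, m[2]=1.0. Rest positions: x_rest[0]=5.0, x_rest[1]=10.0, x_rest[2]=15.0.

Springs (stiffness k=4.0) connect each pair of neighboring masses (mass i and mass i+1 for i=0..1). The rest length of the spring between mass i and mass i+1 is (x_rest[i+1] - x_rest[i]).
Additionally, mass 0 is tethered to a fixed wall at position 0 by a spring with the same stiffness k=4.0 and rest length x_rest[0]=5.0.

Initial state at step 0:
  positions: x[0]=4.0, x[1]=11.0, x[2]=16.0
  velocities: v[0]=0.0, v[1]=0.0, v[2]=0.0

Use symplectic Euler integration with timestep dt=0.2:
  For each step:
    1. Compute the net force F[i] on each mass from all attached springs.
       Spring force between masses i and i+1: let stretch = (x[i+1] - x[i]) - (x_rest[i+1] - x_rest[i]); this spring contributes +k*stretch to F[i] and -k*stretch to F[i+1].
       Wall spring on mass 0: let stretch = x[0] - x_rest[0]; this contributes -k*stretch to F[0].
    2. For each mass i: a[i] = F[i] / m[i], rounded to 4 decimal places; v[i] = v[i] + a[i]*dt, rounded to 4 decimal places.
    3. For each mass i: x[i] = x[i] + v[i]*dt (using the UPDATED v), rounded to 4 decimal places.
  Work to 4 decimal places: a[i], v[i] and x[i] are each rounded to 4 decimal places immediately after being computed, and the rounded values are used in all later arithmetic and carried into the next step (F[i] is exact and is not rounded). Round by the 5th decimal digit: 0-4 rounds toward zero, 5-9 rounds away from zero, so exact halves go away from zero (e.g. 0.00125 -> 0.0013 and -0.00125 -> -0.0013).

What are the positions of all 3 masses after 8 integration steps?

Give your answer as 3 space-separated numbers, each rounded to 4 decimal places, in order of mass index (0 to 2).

Step 0: x=[4.0000 11.0000 16.0000] v=[0.0000 0.0000 0.0000]
Step 1: x=[4.4800 10.6800 16.0000] v=[2.4000 -1.6000 0.0000]
Step 2: x=[5.2352 10.2192 15.9488] v=[3.7760 -2.3040 -0.2560]
Step 3: x=[5.9502 9.8777 15.7809] v=[3.5750 -1.7075 -0.8397]
Step 4: x=[6.3416 9.8523 15.4684] v=[1.9568 -0.1269 -1.5623]
Step 5: x=[6.2800 10.1638 15.0574] v=[-0.3079 1.5574 -2.0552]
Step 6: x=[5.8350 10.6368 14.6634] v=[-2.2249 2.3652 -1.9701]
Step 7: x=[5.2247 10.9858 14.4251] v=[-3.0515 1.7450 -1.1914]
Step 8: x=[4.7002 10.9633 14.4365] v=[-2.6224 -0.1124 0.0572]

Answer: 4.7002 10.9633 14.4365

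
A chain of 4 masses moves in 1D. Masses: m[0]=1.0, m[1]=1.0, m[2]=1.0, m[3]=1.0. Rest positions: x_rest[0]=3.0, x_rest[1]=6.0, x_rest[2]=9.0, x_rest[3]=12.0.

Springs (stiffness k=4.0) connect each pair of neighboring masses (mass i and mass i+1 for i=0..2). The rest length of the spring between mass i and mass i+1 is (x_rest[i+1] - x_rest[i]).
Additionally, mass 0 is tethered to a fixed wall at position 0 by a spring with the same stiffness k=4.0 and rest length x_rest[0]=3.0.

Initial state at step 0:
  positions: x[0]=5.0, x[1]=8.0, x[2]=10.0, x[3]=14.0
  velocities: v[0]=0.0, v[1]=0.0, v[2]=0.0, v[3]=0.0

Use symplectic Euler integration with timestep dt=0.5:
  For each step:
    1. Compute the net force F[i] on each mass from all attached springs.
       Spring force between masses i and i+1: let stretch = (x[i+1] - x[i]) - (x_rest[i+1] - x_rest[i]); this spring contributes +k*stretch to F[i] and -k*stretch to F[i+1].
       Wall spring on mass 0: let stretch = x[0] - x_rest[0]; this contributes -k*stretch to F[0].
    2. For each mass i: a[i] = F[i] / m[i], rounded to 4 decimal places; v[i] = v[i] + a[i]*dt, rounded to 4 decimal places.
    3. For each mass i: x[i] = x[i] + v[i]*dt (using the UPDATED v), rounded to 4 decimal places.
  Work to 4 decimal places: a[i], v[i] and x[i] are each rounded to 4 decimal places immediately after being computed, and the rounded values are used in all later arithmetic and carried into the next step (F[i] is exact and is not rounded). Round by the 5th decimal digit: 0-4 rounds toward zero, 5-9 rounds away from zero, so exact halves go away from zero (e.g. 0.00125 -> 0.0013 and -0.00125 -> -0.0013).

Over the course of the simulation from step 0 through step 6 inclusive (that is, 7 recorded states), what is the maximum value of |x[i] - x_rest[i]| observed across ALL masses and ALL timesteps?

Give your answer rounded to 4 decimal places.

Answer: 3.0000

Derivation:
Step 0: x=[5.0000 8.0000 10.0000 14.0000] v=[0.0000 0.0000 0.0000 0.0000]
Step 1: x=[3.0000 7.0000 12.0000 13.0000] v=[-4.0000 -2.0000 4.0000 -2.0000]
Step 2: x=[2.0000 7.0000 10.0000 14.0000] v=[-2.0000 0.0000 -4.0000 2.0000]
Step 3: x=[4.0000 5.0000 9.0000 14.0000] v=[4.0000 -4.0000 -2.0000 0.0000]
Step 4: x=[3.0000 6.0000 9.0000 12.0000] v=[-2.0000 2.0000 0.0000 -4.0000]
Step 5: x=[2.0000 7.0000 9.0000 10.0000] v=[-2.0000 2.0000 0.0000 -4.0000]
Step 6: x=[4.0000 5.0000 8.0000 10.0000] v=[4.0000 -4.0000 -2.0000 0.0000]
Max displacement = 3.0000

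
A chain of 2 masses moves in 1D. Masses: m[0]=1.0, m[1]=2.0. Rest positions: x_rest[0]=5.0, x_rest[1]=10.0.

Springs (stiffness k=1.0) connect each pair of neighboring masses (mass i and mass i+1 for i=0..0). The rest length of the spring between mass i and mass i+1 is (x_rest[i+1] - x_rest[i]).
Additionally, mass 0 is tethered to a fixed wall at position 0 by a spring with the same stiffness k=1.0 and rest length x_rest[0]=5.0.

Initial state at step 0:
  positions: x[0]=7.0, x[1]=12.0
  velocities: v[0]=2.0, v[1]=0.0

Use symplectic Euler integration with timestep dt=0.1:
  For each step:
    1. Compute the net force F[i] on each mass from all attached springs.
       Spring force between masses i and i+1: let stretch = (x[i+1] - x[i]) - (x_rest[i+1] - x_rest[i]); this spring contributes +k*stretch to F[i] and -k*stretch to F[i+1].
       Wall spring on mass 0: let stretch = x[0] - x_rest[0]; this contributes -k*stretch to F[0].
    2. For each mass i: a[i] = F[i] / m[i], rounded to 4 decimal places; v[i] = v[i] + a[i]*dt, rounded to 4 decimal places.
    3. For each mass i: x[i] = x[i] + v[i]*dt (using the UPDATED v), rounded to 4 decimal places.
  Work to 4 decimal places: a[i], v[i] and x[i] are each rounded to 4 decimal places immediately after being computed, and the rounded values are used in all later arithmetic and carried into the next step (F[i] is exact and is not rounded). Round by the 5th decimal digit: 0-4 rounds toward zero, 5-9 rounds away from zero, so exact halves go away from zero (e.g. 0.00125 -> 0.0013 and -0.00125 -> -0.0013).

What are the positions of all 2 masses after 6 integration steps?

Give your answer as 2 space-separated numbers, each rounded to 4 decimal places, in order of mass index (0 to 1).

Answer: 7.6722 12.0269

Derivation:
Step 0: x=[7.0000 12.0000] v=[2.0000 0.0000]
Step 1: x=[7.1800 12.0000] v=[1.8000 0.0000]
Step 2: x=[7.3364 12.0009] v=[1.5640 0.0090]
Step 3: x=[7.4661 12.0035] v=[1.2968 0.0258]
Step 4: x=[7.5665 12.0084] v=[1.0039 0.0489]
Step 5: x=[7.6356 12.0161] v=[0.6914 0.0768]
Step 6: x=[7.6722 12.0269] v=[0.3659 0.1078]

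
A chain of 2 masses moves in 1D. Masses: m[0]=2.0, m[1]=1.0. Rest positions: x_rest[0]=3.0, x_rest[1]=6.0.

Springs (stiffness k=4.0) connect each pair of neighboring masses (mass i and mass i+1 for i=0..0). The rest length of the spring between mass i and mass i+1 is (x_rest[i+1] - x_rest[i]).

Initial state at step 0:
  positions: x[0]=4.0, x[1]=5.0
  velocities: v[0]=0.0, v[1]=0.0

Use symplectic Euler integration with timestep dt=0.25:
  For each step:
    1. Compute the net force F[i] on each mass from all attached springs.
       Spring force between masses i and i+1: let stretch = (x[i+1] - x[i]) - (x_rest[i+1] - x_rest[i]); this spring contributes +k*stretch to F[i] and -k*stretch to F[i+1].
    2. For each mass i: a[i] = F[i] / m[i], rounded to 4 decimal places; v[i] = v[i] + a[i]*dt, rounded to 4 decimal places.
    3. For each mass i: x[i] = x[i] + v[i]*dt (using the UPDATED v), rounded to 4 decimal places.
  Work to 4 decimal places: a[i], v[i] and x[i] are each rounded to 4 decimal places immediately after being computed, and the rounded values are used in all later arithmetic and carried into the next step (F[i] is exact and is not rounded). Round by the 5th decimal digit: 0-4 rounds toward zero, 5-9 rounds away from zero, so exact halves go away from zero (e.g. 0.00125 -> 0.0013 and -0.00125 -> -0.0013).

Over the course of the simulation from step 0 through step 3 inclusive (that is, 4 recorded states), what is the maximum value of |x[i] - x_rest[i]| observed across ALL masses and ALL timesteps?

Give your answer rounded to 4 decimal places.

Answer: 1.1328

Derivation:
Step 0: x=[4.0000 5.0000] v=[0.0000 0.0000]
Step 1: x=[3.7500 5.5000] v=[-1.0000 2.0000]
Step 2: x=[3.3438 6.3125] v=[-1.6250 3.2500]
Step 3: x=[2.9336 7.1328] v=[-1.6407 3.2813]
Max displacement = 1.1328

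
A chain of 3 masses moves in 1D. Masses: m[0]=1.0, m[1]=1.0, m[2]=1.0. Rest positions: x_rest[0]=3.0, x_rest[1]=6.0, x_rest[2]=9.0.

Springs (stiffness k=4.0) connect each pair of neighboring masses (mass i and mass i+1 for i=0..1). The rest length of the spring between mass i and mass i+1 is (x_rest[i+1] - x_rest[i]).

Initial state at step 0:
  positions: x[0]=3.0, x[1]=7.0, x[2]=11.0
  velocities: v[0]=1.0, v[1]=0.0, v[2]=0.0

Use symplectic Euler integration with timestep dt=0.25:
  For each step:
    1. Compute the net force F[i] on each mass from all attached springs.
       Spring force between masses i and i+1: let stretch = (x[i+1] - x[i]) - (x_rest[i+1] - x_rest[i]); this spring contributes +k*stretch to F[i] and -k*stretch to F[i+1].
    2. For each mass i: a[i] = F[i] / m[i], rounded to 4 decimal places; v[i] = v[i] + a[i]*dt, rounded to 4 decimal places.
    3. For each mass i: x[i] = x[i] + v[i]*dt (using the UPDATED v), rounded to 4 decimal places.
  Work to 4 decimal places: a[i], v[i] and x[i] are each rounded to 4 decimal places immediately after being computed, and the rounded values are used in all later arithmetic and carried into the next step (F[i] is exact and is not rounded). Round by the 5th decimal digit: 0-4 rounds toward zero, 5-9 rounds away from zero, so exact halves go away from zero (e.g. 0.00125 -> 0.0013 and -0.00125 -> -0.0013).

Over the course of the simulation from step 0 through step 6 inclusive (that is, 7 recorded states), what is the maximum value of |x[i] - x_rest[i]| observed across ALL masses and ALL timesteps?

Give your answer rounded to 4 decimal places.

Answer: 2.5083

Derivation:
Step 0: x=[3.0000 7.0000 11.0000] v=[1.0000 0.0000 0.0000]
Step 1: x=[3.5000 7.0000 10.7500] v=[2.0000 0.0000 -1.0000]
Step 2: x=[4.1250 7.0625 10.3125] v=[2.5000 0.2500 -1.7500]
Step 3: x=[4.7344 7.2031 9.8125] v=[2.4375 0.5625 -2.0000]
Step 4: x=[5.2110 7.3789 9.4102] v=[1.9062 0.7032 -1.6094]
Step 5: x=[5.4795 7.5206 9.2500] v=[1.0741 0.5666 -0.6407]
Step 6: x=[5.5083 7.5843 9.4075] v=[0.1152 0.2549 0.6299]
Max displacement = 2.5083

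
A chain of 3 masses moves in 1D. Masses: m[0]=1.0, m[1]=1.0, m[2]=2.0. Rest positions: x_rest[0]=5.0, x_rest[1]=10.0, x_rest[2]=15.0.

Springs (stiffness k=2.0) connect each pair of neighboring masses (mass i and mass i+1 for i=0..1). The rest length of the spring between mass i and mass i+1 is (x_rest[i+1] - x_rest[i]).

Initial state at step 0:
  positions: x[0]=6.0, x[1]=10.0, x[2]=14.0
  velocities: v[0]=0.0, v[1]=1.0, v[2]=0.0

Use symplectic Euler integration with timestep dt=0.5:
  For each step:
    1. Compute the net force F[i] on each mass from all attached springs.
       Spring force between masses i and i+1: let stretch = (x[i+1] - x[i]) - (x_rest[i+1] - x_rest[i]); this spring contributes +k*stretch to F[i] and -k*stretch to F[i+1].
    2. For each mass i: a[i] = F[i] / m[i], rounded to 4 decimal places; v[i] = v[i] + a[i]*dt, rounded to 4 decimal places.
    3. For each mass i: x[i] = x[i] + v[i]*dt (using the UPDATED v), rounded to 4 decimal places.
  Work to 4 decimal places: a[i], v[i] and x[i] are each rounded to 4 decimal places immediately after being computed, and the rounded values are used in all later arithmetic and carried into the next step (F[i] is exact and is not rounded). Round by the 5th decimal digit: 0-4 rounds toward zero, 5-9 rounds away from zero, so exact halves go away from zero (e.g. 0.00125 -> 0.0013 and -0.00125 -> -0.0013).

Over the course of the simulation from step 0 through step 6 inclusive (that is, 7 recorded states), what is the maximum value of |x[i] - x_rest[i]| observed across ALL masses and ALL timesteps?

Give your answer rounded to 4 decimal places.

Answer: 1.1730

Derivation:
Step 0: x=[6.0000 10.0000 14.0000] v=[0.0000 1.0000 0.0000]
Step 1: x=[5.5000 10.5000 14.2500] v=[-1.0000 1.0000 0.5000]
Step 2: x=[5.0000 10.3750 14.8125] v=[-1.0000 -0.2500 1.1250]
Step 3: x=[4.6875 9.7813 15.5157] v=[-0.6250 -1.1875 1.4063]
Step 4: x=[4.4219 9.5079 16.0353] v=[-0.5312 -0.5469 1.0391]
Step 5: x=[4.1993 9.9552 16.1730] v=[-0.4452 0.8945 0.2754]
Step 6: x=[4.3547 10.6334 16.0063] v=[0.3107 1.3564 -0.3335]
Max displacement = 1.1730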